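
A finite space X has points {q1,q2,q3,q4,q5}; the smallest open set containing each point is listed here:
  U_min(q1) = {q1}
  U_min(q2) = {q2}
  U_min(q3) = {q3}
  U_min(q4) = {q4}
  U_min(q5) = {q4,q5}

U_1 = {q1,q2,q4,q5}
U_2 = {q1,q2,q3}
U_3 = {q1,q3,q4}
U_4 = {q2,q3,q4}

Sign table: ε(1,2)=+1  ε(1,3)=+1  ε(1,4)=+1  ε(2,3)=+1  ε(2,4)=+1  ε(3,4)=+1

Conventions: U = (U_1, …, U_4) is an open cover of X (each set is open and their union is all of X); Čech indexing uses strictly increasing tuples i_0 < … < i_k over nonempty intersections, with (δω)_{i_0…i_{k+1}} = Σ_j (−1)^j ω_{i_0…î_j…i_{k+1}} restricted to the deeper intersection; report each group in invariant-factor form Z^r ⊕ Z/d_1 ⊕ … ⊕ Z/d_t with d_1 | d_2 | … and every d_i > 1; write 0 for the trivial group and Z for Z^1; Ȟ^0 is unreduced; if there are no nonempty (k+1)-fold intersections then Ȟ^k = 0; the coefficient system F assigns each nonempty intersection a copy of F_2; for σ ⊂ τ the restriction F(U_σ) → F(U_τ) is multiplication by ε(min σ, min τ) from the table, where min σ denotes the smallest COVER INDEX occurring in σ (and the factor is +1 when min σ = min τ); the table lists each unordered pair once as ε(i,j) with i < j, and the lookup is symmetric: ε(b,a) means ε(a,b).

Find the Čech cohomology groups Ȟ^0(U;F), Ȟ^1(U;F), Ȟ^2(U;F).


Ȟ^0 ≅ Z/2,  Ȟ^1 ≅ 0,  Ȟ^2 ≅ Z/2

nerve simplices:
  U12={q1,q2} U13={q1,q4} U14={q2,q4} U23={q1,q3} U24={q2,q3} U34={q3,q4}
  U123={q1} U124={q2} U134={q4} U234={q3}
C dims 4,6,4; δ0: rk_F2 3; δ1: rk_F2 3
degree 0: 4−3−0 = 1 → Ȟ^0 ≅ Z/2
degree 1: 6−3−3 = 0 → Ȟ^1 ≅ 0
degree 2: 4−0−3 = 1 → Ȟ^2 ≅ Z/2


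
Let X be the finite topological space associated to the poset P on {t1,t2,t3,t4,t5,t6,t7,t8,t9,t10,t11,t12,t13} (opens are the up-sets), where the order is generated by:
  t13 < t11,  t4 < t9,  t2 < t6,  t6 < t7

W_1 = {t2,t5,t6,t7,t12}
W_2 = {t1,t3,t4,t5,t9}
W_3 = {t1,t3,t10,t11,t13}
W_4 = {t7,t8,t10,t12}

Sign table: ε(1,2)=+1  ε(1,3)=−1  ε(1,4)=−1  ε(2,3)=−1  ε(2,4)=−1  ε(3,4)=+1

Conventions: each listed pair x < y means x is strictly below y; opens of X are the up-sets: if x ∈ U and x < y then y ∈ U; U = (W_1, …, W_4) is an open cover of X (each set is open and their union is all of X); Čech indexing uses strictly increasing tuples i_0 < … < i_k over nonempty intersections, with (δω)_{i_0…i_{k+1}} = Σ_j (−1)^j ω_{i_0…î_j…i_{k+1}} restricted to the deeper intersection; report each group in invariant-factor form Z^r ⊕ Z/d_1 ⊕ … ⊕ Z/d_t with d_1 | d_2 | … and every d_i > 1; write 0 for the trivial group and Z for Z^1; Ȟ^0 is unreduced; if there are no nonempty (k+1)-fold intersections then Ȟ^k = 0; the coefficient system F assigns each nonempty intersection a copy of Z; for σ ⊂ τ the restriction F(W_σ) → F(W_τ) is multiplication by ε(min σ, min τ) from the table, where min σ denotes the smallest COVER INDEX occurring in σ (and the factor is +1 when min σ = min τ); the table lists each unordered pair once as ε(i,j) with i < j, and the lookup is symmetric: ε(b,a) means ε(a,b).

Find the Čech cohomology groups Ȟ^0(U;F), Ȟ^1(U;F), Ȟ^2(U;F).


Ȟ^0(U;F) ≅ Z, Ȟ^1(U;F) ≅ Z, Ȟ^2(U;F) ≅ 0

nerve of the cover:
  W12={t5} W14={t7,t12} W23={t1,t3} W34={t10}
C dims 4,4; δ0: rk 3, SNF 1^3
Ȟ^0 = (4 − 3) − 0 = 1, so Ȟ^0 ≅ Z
Ȟ^1 = (4 − 0) − 3 = 1, so Ȟ^1 ≅ Z
Ȟ^2 = (0 − 0) − 0 = 0, so Ȟ^2 ≅ 0


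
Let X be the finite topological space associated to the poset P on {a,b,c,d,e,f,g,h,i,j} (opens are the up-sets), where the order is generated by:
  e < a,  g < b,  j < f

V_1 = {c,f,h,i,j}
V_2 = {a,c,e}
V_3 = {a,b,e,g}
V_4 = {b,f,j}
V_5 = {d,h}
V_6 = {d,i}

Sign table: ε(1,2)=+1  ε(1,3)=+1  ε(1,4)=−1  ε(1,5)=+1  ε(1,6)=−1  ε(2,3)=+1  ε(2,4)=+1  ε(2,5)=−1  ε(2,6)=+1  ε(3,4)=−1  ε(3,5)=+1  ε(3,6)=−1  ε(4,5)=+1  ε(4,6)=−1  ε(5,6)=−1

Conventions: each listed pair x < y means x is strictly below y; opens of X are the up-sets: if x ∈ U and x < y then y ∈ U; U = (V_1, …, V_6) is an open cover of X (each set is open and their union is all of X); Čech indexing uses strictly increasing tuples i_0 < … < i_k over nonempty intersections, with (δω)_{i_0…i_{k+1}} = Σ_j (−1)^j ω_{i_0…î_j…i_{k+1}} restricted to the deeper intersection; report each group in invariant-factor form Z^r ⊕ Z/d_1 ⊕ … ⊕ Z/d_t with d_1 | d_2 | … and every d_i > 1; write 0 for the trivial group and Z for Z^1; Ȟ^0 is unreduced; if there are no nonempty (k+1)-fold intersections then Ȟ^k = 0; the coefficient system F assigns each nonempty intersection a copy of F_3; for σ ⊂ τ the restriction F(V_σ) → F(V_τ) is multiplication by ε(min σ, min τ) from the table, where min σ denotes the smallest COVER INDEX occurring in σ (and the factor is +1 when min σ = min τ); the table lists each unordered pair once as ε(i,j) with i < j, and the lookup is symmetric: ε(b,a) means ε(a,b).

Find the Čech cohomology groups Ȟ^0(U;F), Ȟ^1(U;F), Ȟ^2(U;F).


nerve of the cover:
  V12={c} V14={f,j} V15={h} V16={i} V23={a,e} V34={b} V56={d}
C dims 6,7; δ0: rk_F3 5
Ȟ^0 = (6 − 5) − 0 = 1, so Ȟ^0 ≅ Z/3
Ȟ^1 = (7 − 0) − 5 = 2, so Ȟ^1 ≅ Z/3 ⊕ Z/3
Ȟ^2 = (0 − 0) − 0 = 0, so Ȟ^2 ≅ 0

Ȟ^0(U;F) ≅ Z/3,  Ȟ^1(U;F) ≅ Z/3 ⊕ Z/3,  Ȟ^2(U;F) ≅ 0


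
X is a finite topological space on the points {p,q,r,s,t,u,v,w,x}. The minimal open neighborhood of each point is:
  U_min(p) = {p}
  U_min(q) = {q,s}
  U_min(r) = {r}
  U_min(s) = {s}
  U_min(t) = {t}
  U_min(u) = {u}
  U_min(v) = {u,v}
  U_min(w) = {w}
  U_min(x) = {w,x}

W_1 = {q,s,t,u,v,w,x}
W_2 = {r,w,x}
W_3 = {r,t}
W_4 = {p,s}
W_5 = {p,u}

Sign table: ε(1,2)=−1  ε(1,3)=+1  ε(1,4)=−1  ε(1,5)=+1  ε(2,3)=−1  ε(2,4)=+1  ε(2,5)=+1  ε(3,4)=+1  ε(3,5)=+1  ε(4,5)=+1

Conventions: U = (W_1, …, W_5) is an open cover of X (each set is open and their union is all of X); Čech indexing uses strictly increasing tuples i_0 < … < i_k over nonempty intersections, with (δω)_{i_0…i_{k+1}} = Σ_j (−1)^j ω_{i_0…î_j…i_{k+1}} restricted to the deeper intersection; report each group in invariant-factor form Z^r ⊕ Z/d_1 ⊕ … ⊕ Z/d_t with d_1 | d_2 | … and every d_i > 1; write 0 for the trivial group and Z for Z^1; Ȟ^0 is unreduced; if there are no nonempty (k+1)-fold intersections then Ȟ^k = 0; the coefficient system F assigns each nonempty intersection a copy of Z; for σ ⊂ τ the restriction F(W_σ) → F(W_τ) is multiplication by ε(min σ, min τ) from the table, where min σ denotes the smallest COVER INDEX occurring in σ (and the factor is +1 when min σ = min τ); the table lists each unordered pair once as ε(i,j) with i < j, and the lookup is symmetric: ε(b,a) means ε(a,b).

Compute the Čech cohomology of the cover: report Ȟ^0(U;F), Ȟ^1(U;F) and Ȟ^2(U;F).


nonempty overlaps:
  W12={w,x} W13={t} W14={s} W15={u} W23={r} W45={p}
C dims 5,6; δ0: rk 5, SNF 1^4·2
degree 0: 5−5−0 = 0 → Ȟ^0 ≅ 0
degree 1: 6−0−5 = 1 plus torsion [2] → Ȟ^1 ≅ Z ⊕ Z/2
degree 2: 0−0−0 = 0 → Ȟ^2 ≅ 0

Ȟ^0(U;F) ≅ 0, Ȟ^1(U;F) ≅ Z ⊕ Z/2 and Ȟ^2(U;F) ≅ 0


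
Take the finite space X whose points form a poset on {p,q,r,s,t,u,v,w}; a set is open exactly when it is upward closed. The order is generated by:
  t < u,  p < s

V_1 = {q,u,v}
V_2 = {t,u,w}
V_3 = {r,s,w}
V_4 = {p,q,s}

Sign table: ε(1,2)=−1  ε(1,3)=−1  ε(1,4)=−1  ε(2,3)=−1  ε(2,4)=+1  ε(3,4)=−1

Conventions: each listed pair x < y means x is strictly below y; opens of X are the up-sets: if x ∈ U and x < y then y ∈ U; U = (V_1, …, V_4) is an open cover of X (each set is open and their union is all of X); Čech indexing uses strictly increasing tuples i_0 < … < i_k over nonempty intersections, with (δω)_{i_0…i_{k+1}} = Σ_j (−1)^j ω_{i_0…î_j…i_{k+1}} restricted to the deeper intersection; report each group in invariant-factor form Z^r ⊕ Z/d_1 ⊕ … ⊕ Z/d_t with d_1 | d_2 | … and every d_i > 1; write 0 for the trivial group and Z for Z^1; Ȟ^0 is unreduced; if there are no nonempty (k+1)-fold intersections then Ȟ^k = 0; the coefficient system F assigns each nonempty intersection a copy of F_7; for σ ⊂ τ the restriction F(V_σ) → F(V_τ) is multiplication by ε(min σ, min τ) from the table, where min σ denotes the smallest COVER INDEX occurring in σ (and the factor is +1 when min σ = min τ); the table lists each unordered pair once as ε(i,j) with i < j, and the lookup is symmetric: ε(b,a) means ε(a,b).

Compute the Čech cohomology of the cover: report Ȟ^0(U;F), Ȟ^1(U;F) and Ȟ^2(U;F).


intersection data:
  V12={u} V14={q} V23={w} V34={s}
C dims 4,4; δ0: rk_F7 3
Ȟ^0 = (4 − 3) − 0 = 1, so Ȟ^0 ≅ Z/7
Ȟ^1 = (4 − 0) − 3 = 1, so Ȟ^1 ≅ Z/7
Ȟ^2 = (0 − 0) − 0 = 0, so Ȟ^2 ≅ 0

Ȟ^0 ≅ Z/7,  Ȟ^1 ≅ Z/7,  Ȟ^2 ≅ 0


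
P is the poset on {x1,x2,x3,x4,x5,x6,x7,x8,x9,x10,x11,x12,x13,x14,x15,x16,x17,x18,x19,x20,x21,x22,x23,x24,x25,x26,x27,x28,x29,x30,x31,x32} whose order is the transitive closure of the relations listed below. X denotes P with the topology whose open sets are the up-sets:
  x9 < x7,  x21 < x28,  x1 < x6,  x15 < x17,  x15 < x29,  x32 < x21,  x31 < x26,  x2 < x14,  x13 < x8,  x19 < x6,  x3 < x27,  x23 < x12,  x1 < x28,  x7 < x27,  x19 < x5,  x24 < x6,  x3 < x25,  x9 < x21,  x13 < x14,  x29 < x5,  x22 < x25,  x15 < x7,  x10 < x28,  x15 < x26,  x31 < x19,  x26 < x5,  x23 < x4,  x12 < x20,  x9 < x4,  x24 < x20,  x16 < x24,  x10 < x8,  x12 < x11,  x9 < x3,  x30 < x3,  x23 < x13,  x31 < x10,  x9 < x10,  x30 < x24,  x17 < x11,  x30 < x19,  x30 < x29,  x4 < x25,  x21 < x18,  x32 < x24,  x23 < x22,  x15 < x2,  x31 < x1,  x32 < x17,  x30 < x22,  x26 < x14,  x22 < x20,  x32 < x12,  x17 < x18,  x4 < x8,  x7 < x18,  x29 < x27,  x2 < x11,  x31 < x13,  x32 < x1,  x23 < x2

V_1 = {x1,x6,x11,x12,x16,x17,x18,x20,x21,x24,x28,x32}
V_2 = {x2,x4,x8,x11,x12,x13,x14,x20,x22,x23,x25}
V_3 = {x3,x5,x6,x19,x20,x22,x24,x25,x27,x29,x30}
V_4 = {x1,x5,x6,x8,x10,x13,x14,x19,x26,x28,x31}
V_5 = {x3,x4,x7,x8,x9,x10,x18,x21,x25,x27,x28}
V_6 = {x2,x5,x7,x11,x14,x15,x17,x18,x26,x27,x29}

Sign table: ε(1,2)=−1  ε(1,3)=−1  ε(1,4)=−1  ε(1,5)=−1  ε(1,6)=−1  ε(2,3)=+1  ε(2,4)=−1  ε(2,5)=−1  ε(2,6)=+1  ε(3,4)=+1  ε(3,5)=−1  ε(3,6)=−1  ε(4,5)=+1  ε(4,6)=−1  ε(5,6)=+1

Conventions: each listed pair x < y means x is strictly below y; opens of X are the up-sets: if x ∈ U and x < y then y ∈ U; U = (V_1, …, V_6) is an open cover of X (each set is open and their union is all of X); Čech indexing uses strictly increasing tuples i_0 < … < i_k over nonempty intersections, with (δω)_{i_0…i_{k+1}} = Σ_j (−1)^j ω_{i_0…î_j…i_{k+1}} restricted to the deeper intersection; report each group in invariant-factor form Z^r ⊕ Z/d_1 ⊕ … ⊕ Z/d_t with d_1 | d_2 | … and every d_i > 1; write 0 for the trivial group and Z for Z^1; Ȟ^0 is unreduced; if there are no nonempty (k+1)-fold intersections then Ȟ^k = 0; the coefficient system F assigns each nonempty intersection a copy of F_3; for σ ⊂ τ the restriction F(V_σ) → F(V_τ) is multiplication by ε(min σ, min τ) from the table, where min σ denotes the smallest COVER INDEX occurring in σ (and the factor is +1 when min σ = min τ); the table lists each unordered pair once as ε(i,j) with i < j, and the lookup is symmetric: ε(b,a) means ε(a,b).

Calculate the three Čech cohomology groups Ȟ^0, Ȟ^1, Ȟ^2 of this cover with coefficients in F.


Ȟ^0 = 0, Ȟ^1 = 0 and Ȟ^2 = Z/3

intersection data:
  V12={x11,x12,x20} V13={x6,x20,x24} V14={x1,x6,x28} V15={x18,x21,x28} V16={x11,x17,x18} V23={x20,x22,x25} V24={x8,x13,x14} V25={x4,x8,x25} V26={x2,x11,x14} V34={x5,x6,x19} V35={x3,x25,x27} V36={x5,x27,x29} V45={x8,x10,x28} V46={x5,x14,x26} V56={x7,x18,x27}
  V123={x20} V126={x11} V134={x6} V145={x28} V156={x18} V235={x25} V245={x8} V246={x14} V346={x5} V356={x27}
C dims 6,15,10; δ0: rk_F3 6; δ1: rk_F3 9
Ȟ^0 = (6 − 6) − 0 = 0, so Ȟ^0 ≅ 0
Ȟ^1 = (15 − 9) − 6 = 0, so Ȟ^1 ≅ 0
Ȟ^2 = (10 − 0) − 9 = 1, so Ȟ^2 ≅ Z/3


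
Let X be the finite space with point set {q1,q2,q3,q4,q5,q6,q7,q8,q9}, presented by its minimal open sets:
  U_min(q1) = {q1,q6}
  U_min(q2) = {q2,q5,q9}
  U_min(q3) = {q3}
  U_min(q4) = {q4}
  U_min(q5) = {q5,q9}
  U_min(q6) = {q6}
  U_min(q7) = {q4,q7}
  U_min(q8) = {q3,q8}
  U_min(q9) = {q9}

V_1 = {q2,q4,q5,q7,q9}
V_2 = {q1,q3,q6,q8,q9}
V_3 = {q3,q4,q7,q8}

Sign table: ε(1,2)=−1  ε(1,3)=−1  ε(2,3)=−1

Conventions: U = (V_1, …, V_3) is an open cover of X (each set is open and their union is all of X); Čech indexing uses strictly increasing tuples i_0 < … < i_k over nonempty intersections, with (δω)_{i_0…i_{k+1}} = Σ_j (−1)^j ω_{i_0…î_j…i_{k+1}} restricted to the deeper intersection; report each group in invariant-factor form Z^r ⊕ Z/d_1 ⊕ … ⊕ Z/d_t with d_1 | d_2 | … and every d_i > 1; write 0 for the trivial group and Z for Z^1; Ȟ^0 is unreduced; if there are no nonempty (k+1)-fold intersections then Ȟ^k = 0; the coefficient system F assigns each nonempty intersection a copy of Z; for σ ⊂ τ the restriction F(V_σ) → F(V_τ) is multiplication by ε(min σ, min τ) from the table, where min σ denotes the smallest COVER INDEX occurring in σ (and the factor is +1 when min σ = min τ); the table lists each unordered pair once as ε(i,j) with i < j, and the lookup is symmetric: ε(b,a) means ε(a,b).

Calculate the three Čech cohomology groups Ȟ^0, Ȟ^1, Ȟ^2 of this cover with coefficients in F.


intersection data:
  V12={q9} V13={q4,q7} V23={q3,q8}
C dims 3,3; δ0: rk 3, SNF 1^2·2
Ȟ^0 = (3 − 3) − 0 = 0, so Ȟ^0 ≅ 0
Ȟ^1 = (3 − 0) − 3 = 0 plus torsion [2], so Ȟ^1 ≅ Z/2
Ȟ^2 = (0 − 0) − 0 = 0, so Ȟ^2 ≅ 0

Ȟ^0 = 0, Ȟ^1 = Z/2, Ȟ^2 = 0


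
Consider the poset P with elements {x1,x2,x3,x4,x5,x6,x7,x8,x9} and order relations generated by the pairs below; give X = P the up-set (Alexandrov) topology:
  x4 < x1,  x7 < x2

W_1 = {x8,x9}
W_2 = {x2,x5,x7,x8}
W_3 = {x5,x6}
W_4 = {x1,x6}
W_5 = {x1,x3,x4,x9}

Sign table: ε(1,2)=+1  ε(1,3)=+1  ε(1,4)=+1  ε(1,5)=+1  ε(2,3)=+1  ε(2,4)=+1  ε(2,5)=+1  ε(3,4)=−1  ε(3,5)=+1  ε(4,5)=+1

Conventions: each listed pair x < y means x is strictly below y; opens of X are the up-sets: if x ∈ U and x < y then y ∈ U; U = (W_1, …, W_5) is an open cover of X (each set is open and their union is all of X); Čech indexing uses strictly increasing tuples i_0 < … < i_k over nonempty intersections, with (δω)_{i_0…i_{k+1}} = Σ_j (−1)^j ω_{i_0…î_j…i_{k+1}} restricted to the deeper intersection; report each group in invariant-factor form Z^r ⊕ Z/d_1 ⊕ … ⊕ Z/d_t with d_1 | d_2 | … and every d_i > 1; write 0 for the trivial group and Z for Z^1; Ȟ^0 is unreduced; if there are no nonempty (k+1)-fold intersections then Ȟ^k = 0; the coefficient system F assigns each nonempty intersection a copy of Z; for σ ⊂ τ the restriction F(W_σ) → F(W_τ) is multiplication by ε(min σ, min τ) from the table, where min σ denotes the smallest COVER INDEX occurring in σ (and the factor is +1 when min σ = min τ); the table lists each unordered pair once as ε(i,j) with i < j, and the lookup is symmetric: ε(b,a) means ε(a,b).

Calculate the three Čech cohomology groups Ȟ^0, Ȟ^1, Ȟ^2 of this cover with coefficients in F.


Ȟ^0 = 0, Ȟ^1 = Z/2, Ȟ^2 = 0

intersection data:
  W12={x8} W15={x9} W23={x5} W34={x6} W45={x1}
C dims 5,5; δ0: rk 5, SNF 1^4·2
Ȟ^0 = (5 − 5) − 0 = 0, so Ȟ^0 ≅ 0
Ȟ^1 = (5 − 0) − 5 = 0 plus torsion [2], so Ȟ^1 ≅ Z/2
Ȟ^2 = (0 − 0) − 0 = 0, so Ȟ^2 ≅ 0


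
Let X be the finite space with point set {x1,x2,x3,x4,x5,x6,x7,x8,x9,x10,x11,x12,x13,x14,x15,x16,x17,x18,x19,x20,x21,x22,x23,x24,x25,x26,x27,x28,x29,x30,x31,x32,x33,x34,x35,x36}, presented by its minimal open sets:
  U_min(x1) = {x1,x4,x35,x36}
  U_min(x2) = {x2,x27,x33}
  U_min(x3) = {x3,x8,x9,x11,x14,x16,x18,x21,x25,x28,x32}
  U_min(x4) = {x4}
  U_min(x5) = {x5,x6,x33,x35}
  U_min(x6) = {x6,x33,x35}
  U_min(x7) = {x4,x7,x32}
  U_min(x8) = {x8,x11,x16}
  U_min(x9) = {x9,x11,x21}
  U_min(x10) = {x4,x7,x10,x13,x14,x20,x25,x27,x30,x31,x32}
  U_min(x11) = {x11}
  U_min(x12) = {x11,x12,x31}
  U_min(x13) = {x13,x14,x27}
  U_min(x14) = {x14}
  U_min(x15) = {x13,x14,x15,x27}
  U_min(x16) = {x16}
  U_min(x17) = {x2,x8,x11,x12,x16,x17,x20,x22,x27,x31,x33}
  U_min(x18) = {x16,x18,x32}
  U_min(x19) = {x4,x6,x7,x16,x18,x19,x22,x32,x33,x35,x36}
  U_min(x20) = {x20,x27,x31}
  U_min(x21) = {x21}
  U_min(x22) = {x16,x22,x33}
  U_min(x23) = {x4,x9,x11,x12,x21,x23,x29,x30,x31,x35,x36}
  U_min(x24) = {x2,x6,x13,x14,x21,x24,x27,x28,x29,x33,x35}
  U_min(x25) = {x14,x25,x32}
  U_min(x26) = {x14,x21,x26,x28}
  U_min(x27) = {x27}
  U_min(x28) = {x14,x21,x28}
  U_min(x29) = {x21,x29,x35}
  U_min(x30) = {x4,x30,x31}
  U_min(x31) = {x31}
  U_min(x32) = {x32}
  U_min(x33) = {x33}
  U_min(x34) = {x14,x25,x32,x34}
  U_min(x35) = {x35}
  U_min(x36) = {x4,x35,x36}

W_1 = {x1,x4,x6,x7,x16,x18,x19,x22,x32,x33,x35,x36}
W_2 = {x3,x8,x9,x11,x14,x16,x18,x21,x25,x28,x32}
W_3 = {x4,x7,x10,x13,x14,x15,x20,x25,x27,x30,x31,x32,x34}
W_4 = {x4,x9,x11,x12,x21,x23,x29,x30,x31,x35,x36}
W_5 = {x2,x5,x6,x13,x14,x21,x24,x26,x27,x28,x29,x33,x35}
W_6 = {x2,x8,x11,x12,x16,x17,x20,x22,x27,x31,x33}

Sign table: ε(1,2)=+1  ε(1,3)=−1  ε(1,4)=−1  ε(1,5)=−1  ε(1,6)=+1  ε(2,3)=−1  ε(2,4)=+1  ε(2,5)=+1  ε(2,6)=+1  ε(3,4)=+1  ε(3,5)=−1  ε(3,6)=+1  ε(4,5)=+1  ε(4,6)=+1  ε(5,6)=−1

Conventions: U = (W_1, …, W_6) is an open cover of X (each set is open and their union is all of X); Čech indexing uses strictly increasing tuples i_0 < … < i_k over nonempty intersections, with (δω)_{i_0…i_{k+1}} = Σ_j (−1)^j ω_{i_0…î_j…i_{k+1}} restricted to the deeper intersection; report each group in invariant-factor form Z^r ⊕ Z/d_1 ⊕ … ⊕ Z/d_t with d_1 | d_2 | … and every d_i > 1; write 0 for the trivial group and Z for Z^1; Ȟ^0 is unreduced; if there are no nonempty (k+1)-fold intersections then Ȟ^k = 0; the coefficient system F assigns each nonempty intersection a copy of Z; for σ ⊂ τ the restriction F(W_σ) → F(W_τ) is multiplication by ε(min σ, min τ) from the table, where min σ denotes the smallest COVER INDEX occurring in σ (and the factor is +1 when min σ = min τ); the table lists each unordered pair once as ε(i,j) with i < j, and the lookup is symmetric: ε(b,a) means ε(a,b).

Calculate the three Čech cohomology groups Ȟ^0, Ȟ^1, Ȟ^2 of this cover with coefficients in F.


Ȟ^0 ≅ 0; Ȟ^1 ≅ Z/2; Ȟ^2 ≅ Z

nonempty overlaps:
  W12={x16,x18,x32} W13={x4,x7,x32} W14={x4,x35,x36} W15={x6,x33,x35} W16={x16,x22,x33} W23={x14,x25,x32} W24={x9,x11,x21} W25={x14,x21,x28} W26={x8,x11,x16} W34={x4,x30,x31} W35={x13,x14,x27} W36={x20,x27,x31} W45={x21,x29,x35} W46={x11,x12,x31} W56={x2,x27,x33}
  W123={x32} W126={x16} W134={x4} W145={x35} W156={x33} W235={x14} W245={x21} W246={x11} W346={x31} W356={x27}
C dims 6,15,10; δ0: rk 6, SNF 1^5·2; δ1: rk 9, SNF 1^9
degree 0: 6−6−0 = 0 → Ȟ^0 ≅ 0
degree 1: 15−9−6 = 0 plus torsion [2] → Ȟ^1 ≅ Z/2
degree 2: 10−0−9 = 1 → Ȟ^2 ≅ Z


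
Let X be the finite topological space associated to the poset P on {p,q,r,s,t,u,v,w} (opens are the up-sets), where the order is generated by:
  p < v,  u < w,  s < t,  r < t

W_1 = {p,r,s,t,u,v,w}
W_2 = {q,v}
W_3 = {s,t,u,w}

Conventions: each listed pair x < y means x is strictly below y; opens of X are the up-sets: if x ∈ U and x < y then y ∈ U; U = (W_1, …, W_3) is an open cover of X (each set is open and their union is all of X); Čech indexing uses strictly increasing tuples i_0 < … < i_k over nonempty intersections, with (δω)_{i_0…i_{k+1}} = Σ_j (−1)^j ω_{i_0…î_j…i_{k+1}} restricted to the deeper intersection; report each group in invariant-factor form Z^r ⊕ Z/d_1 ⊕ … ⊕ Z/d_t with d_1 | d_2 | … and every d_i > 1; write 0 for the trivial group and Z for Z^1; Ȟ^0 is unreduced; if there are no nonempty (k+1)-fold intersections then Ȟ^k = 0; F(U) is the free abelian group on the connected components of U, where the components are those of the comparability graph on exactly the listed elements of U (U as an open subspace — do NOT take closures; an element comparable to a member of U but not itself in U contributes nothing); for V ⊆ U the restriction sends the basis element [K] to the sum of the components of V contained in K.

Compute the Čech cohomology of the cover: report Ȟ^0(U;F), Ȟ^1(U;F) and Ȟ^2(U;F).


Ȟ^0 ≅ Z^4; Ȟ^1 ≅ 0; Ȟ^2 ≅ 0

cover nerve:
  W12={v} W13={s,t,u,w}
components per intersection:
  W1: {p,v} {r,s,t} {u,w}
  W2: {q} {v}
  W3: {s,t} {u,w}
  W12: {v}
  W13: {s,t} {u,w}
C dims 7,3; δ0: rk 3, SNF 1^3
Ȟ^0: (7−3)−0=4 ⇒ Z^4
Ȟ^1: (3−0)−3=0 ⇒ 0
Ȟ^2: (0−0)−0=0 ⇒ 0


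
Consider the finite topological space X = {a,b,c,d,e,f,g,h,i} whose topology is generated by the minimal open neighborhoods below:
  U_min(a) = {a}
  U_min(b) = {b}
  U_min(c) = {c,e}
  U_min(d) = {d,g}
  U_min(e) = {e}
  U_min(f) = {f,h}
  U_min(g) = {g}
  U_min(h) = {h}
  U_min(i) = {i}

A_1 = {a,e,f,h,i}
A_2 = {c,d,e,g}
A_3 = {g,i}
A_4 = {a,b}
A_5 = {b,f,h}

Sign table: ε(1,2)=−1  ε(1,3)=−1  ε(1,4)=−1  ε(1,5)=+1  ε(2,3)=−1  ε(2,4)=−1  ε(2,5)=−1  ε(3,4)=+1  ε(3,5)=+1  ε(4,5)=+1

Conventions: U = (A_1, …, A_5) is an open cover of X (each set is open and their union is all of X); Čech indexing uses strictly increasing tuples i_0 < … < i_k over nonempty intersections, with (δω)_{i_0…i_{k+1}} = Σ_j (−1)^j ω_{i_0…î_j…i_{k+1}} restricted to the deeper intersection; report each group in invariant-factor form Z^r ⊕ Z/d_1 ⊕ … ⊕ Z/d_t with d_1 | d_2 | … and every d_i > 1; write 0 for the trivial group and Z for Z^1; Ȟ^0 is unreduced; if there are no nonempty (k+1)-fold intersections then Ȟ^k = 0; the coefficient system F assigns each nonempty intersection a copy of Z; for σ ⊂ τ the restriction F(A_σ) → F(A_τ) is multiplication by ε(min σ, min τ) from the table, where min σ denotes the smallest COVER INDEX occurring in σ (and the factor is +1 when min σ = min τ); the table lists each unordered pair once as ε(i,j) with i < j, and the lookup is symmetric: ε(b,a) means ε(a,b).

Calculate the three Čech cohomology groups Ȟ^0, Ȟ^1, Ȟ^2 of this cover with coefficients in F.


nerve simplices:
  A12={e} A13={i} A14={a} A15={f,h} A23={g} A45={b}
C dims 5,6; δ0: rk 5, SNF 1^4·2
degree 0: 5−5−0 = 0 → Ȟ^0 ≅ 0
degree 1: 6−0−5 = 1 plus torsion [2] → Ȟ^1 ≅ Z ⊕ Z/2
degree 2: 0−0−0 = 0 → Ȟ^2 ≅ 0

Ȟ^0(U;F) ≅ 0, Ȟ^1(U;F) ≅ Z ⊕ Z/2, Ȟ^2(U;F) ≅ 0


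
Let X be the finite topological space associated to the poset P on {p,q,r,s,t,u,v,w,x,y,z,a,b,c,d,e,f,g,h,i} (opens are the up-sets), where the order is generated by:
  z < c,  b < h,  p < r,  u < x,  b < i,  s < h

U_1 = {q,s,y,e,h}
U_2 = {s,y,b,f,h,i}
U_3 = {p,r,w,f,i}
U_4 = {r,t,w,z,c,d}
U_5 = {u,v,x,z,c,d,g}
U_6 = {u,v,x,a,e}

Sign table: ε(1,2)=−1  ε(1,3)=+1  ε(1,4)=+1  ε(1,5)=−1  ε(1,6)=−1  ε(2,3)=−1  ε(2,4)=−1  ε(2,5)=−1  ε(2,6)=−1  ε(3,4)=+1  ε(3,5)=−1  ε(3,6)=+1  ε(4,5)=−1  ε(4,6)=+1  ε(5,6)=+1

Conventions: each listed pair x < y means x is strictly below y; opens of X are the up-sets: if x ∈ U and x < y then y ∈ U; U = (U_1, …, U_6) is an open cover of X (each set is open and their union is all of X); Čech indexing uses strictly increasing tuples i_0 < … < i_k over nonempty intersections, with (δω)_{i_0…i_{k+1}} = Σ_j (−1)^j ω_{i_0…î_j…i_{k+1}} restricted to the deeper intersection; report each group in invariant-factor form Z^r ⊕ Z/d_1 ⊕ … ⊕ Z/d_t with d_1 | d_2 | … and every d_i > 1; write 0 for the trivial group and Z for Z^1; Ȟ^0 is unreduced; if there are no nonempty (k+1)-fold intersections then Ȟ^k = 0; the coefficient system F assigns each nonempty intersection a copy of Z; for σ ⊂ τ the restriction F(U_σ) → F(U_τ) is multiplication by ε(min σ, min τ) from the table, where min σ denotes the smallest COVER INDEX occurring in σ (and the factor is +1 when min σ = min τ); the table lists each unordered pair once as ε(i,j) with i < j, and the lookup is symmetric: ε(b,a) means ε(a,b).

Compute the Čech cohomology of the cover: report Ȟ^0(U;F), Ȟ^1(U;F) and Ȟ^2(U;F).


Ȟ^0 = Z,  Ȟ^1 = Z,  Ȟ^2 = 0

nonempty intersections:
  U12={s,y,h} U16={e} U23={f,i} U34={r,w} U45={z,c,d} U56={u,v,x}
C dims 6,6; δ0: rk 5, SNF 1^5
Ȟ^0: (6−5)−0=1 ⇒ Z
Ȟ^1: (6−0)−5=1 ⇒ Z
Ȟ^2: (0−0)−0=0 ⇒ 0


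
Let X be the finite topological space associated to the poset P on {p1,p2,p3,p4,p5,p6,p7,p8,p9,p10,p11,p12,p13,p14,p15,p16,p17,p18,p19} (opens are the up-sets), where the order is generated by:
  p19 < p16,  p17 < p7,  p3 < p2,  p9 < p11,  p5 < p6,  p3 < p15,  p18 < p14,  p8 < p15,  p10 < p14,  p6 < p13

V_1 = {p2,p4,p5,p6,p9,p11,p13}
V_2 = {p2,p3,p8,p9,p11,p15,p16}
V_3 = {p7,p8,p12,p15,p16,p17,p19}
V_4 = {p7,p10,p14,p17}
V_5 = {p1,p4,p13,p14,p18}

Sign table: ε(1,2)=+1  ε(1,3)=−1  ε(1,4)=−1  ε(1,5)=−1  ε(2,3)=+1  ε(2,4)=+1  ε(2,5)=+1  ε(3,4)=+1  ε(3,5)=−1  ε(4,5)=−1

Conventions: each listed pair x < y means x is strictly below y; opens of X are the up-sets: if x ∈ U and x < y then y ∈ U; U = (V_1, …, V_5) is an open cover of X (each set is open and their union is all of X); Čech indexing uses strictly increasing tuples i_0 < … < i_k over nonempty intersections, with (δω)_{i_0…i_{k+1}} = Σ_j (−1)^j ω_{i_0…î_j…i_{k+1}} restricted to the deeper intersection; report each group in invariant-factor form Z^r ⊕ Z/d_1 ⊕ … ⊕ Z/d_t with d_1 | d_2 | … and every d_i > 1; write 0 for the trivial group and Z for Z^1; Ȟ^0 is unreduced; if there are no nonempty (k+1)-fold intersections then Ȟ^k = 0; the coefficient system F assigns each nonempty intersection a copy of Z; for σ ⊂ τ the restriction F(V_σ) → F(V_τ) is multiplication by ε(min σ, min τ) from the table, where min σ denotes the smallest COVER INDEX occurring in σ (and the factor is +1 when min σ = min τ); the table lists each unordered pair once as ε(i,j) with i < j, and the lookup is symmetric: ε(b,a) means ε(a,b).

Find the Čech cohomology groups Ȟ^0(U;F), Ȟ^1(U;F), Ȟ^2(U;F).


nerve simplices:
  V12={p2,p9,p11} V15={p4,p13} V23={p8,p15,p16} V34={p7,p17} V45={p14}
C dims 5,5; δ0: rk 4, SNF 1^4
degree 0: 5−4−0 = 1 → Ȟ^0 ≅ Z
degree 1: 5−0−4 = 1 → Ȟ^1 ≅ Z
degree 2: 0−0−0 = 0 → Ȟ^2 ≅ 0

Ȟ^0 ≅ Z, Ȟ^1 ≅ Z and Ȟ^2 ≅ 0


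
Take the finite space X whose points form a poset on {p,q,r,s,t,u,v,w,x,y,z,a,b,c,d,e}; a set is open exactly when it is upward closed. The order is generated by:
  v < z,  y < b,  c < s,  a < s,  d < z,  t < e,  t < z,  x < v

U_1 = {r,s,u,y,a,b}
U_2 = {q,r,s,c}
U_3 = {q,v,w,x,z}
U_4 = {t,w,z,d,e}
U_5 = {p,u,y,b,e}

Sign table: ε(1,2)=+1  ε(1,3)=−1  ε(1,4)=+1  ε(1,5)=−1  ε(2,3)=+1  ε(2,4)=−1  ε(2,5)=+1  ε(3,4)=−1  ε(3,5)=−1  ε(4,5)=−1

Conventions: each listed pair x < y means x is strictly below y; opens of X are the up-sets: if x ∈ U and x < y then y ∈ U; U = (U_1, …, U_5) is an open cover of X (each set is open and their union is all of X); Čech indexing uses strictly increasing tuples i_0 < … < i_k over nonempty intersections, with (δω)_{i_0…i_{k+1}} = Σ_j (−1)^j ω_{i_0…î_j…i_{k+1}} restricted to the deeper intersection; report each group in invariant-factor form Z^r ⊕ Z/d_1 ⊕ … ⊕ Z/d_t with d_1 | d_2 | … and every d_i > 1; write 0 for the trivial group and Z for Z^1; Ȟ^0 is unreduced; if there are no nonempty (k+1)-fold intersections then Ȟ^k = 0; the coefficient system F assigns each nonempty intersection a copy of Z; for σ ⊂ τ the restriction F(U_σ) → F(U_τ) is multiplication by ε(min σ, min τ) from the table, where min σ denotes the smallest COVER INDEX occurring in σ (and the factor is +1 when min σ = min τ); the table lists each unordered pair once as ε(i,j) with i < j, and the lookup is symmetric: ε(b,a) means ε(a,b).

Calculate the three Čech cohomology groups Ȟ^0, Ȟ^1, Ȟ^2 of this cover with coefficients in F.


Ȟ^0 = 0, Ȟ^1 = Z/2, Ȟ^2 = 0

nonempty overlaps:
  U12={r,s} U15={u,y,b} U23={q} U34={w,z} U45={e}
C dims 5,5; δ0: rk 5, SNF 1^4·2
degree 0: 5−5−0 = 0 → Ȟ^0 ≅ 0
degree 1: 5−0−5 = 0 plus torsion [2] → Ȟ^1 ≅ Z/2
degree 2: 0−0−0 = 0 → Ȟ^2 ≅ 0


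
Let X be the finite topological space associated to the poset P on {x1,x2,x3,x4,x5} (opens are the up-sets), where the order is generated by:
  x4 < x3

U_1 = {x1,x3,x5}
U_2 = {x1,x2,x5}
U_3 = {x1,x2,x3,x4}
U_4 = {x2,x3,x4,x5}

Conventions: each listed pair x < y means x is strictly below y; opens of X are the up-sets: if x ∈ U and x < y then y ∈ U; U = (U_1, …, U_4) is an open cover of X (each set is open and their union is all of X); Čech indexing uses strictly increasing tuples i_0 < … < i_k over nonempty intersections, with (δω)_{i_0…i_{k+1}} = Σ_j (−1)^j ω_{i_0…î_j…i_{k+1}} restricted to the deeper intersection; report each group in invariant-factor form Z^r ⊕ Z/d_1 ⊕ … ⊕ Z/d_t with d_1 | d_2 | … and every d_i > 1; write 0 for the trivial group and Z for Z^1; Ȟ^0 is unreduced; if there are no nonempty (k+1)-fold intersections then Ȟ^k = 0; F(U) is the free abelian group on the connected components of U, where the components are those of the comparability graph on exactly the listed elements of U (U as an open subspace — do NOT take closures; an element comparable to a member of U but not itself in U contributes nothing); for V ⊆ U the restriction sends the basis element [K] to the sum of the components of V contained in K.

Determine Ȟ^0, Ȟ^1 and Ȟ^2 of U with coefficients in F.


nonempty overlaps:
  U12={x1,x5} U13={x1,x3} U14={x3,x5} U23={x1,x2} U24={x2,x5} U34={x2,x3,x4}
  U123={x1} U124={x5} U134={x3} U234={x2}
components per intersection:
  U1: {x1} {x3} {x5}
  U2: {x1} {x2} {x5}
  U3: {x1} {x2} {x3,x4}
  U4: {x2} {x3,x4} {x5}
  U12: {x1} {x5}
  U13: {x1} {x3}
  U14: {x3} {x5}
  U23: {x1} {x2}
  U24: {x2} {x5}
  U34: {x2} {x3,x4}
  U123: {x1}
  U124: {x5}
  U134: {x3}
  U234: {x2}
C dims 12,12,4; δ0: rk 8, SNF 1^8; δ1: rk 4, SNF 1^4
degree 0: 12−8−0 = 4 → Ȟ^0 ≅ Z^4
degree 1: 12−4−8 = 0 → Ȟ^1 ≅ 0
degree 2: 4−0−4 = 0 → Ȟ^2 ≅ 0

Ȟ^0(U;F) ≅ Z^4,  Ȟ^1(U;F) ≅ 0,  Ȟ^2(U;F) ≅ 0


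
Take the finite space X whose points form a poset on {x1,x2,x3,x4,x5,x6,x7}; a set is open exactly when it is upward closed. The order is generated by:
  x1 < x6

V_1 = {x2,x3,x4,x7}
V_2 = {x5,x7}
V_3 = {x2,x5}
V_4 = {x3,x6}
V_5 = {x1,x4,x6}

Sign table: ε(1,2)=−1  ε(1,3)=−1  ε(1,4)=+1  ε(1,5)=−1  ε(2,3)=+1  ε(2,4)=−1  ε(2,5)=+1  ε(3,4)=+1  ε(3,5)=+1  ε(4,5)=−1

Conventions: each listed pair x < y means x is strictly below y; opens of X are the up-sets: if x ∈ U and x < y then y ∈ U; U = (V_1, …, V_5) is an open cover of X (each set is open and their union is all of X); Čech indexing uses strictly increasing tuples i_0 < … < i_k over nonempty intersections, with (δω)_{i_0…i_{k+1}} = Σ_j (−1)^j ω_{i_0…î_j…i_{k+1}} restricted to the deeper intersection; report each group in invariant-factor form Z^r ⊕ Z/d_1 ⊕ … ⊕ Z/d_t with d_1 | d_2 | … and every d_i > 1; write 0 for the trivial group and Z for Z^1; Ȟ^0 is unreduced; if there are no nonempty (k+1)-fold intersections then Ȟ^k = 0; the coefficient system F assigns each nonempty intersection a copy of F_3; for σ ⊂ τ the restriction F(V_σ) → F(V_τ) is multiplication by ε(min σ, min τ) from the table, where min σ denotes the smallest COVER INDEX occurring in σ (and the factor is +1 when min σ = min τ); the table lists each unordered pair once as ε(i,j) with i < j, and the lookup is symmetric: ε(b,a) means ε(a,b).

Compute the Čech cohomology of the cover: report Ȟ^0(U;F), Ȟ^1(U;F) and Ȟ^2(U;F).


Ȟ^0 ≅ Z/3, Ȟ^1 ≅ Z/3 ⊕ Z/3 and Ȟ^2 ≅ 0

nonempty overlaps:
  V12={x7} V13={x2} V14={x3} V15={x4} V23={x5} V45={x6}
C dims 5,6; δ0: rk_F3 4
degree 0: 5−4−0 = 1 → Ȟ^0 ≅ Z/3
degree 1: 6−0−4 = 2 → Ȟ^1 ≅ Z/3 ⊕ Z/3
degree 2: 0−0−0 = 0 → Ȟ^2 ≅ 0


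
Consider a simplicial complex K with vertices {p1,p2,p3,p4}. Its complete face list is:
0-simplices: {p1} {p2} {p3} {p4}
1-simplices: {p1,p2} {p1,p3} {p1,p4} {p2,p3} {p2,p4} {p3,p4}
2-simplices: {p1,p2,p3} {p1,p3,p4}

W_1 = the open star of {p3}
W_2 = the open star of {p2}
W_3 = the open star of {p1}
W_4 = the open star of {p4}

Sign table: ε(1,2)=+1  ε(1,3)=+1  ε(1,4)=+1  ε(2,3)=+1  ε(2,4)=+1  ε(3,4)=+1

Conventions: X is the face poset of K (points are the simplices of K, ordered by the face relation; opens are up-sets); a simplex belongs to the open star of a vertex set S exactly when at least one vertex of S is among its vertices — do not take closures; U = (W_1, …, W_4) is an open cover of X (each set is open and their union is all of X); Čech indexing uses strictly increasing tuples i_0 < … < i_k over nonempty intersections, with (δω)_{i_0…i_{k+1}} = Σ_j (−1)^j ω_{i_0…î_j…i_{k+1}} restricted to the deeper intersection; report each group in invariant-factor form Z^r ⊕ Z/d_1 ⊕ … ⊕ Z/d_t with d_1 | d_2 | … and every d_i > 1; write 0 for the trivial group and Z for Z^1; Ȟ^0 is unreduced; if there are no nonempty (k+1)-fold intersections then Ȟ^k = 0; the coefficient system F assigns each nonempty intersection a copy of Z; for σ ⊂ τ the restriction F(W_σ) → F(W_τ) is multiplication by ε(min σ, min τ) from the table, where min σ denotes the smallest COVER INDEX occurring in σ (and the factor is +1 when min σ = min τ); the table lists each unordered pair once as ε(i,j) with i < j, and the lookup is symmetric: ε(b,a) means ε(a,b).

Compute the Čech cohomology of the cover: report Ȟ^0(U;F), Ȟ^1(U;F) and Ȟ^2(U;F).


Ȟ^0 = Z, Ȟ^1 = Z, Ȟ^2 = 0

nerve simplices:
  W1={{p3},{p1,p3},{p2,p3},{p3,p4},{p1,p2,p3},{p1,p3,p4}} W2={{p2},{p1,p2},{p2,p3},{p2,p4},{p1,p2,p3}} W3={{p1},{p1,p2},{p1,p3},{p1,p4},{p1,p2,p3},{p1,p3,p4}} W4={{p4},{p1,p4},{p2,p4},{p3,p4},{p1,p3,p4}}
  W12={{p2,p3},{p1,p2,p3}} W13={{p1,p3},{p1,p2,p3},{p1,p3,p4}} W14={{p3,p4},{p1,p3,p4}} W23={{p1,p2},{p1,p2,p3}} W24={{p2,p4}} W34={{p1,p4},{p1,p3,p4}}
  W123={{p1,p2,p3}} W134={{p1,p3,p4}}
C dims 4,6,2; δ0: rk 3, SNF 1^3; δ1: rk 2, SNF 1^2
degree 0: 4−3−0 = 1 → Ȟ^0 ≅ Z
degree 1: 6−2−3 = 1 → Ȟ^1 ≅ Z
degree 2: 2−0−2 = 0 → Ȟ^2 ≅ 0


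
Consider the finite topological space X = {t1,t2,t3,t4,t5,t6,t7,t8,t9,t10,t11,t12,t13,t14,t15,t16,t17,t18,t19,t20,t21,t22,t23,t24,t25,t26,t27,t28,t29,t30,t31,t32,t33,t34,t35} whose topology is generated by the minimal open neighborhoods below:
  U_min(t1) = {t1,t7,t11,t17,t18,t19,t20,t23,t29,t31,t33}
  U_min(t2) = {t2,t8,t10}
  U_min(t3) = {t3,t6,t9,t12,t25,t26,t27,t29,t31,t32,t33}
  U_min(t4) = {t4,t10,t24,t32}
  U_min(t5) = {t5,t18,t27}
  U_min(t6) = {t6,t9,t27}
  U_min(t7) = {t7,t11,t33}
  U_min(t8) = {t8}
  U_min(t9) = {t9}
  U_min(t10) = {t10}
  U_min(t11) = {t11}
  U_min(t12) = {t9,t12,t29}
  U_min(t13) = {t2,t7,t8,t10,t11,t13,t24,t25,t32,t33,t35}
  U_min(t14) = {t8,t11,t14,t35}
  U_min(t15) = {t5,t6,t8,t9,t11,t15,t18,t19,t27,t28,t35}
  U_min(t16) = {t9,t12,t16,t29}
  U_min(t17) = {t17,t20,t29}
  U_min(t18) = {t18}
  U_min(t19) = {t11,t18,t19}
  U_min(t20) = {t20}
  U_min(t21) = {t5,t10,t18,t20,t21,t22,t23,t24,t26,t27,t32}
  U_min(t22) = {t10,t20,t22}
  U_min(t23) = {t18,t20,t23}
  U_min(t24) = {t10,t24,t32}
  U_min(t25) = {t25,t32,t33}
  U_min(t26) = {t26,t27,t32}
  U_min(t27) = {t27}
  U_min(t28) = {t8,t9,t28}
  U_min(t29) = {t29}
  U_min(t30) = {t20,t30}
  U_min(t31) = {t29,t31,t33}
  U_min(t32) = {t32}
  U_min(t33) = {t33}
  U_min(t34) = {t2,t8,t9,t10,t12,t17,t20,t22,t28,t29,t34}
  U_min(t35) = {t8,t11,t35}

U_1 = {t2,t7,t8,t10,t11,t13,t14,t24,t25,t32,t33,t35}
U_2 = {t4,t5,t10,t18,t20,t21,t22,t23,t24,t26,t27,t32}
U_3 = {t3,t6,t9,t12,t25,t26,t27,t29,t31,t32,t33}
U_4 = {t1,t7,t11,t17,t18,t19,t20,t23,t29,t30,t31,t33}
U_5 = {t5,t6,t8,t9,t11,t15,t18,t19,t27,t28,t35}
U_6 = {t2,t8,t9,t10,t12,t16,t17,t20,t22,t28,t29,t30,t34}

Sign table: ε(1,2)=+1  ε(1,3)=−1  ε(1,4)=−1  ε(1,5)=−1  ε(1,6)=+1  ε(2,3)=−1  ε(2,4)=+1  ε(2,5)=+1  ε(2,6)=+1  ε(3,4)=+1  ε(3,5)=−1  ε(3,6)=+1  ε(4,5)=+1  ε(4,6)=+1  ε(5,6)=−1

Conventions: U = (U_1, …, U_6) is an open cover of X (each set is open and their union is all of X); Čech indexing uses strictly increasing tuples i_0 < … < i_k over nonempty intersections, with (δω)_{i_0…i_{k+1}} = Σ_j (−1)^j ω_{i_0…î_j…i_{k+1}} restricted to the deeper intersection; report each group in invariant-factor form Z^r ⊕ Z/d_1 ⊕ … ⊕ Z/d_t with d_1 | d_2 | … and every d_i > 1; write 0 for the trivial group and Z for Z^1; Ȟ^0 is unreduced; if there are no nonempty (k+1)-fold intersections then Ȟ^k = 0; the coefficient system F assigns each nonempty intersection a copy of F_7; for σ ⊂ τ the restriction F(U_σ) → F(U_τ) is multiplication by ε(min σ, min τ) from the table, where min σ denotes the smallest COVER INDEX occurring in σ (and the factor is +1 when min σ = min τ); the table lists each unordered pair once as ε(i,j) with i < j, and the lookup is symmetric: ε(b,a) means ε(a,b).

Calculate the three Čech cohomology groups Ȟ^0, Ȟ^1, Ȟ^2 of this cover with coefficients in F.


Ȟ^0 ≅ 0,  Ȟ^1 ≅ 0,  Ȟ^2 ≅ Z/7

nerve of the cover:
  U12={t10,t24,t32} U13={t25,t32,t33} U14={t7,t11,t33} U15={t8,t11,t35} U16={t2,t8,t10} U23={t26,t27,t32} U24={t18,t20,t23} U25={t5,t18,t27} U26={t10,t20,t22} U34={t29,t31,t33} U35={t6,t9,t27} U36={t9,t12,t29} U45={t11,t18,t19} U46={t17,t20,t29,t30} U56={t8,t9,t28}
  U123={t32} U126={t10} U134={t33} U145={t11} U156={t8} U235={t27} U245={t18} U246={t20} U346={t29} U356={t9}
C dims 6,15,10; δ0: rk_F7 6; δ1: rk_F7 9
Ȟ^0 = (6 − 6) − 0 = 0, so Ȟ^0 ≅ 0
Ȟ^1 = (15 − 9) − 6 = 0, so Ȟ^1 ≅ 0
Ȟ^2 = (10 − 0) − 9 = 1, so Ȟ^2 ≅ Z/7


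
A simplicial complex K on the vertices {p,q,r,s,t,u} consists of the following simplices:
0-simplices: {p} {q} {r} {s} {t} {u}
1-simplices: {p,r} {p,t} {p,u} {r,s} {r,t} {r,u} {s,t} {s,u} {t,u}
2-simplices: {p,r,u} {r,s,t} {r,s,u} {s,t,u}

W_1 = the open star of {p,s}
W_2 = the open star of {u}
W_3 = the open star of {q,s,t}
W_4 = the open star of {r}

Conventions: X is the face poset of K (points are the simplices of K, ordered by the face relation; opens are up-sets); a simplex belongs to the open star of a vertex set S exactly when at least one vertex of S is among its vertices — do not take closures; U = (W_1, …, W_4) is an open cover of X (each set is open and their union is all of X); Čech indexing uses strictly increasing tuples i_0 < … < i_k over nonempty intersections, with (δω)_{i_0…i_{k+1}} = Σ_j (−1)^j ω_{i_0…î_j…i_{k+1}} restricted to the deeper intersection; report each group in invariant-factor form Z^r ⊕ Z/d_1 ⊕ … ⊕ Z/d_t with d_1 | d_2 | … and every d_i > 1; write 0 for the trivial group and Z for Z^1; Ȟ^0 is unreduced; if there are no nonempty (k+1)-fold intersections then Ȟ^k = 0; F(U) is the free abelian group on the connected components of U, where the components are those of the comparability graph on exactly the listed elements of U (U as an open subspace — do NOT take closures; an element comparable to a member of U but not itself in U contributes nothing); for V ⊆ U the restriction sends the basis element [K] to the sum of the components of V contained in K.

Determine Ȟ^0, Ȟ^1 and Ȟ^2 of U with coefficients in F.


Ȟ^0 = Z^2, Ȟ^1 = Z, Ȟ^2 = 0

nonempty intersections:
  W1={{p},{s},{p,r},{p,t},{p,u},{r,s},{s,t},{s,u},{p,r,u},{r,s,t},{r,s,u},{s,t,u}} W2={{u},{p,u},{r,u},{s,u},{t,u},{p,r,u},{r,s,u},{s,t,u}} W3={{q},{s},{t},{p,t},{r,s},{r,t},{s,t},{s,u},{t,u},{r,s,t},{r,s,u},{s,t,u}} W4={{r},{p,r},{r,s},{r,t},{r,u},{p,r,u},{r,s,t},{r,s,u}}
  W12={{p,u},{s,u},{p,r,u},{r,s,u},{s,t,u}} W13={{s},{p,t},{r,s},{s,t},{s,u},{r,s,t},{r,s,u},{s,t,u}} W14={{p,r},{r,s},{p,r,u},{r,s,t},{r,s,u}} W23={{s,u},{t,u},{r,s,u},{s,t,u}} W24={{r,u},{p,r,u},{r,s,u}} W34={{r,s},{r,t},{r,s,t},{r,s,u}}
  W123={{s,u},{r,s,u},{s,t,u}} W124={{p,r,u},{r,s,u}} W134={{r,s},{r,s,t},{r,s,u}} W234={{r,s,u}}
  W1234={{r,s,u}}
components per intersection:
  W1: {{p},{p,r},{p,t},{p,u},{p,r,u}} {{s},{r,s},{s,t},{s,u},{r,s,t},{r,s,u},{s,t,u}}
  W2: {{u},{p,u},{r,u},{s,u},{t,u},{p,r,u},{r,s,u},{s,t,u}}
  W3: {{q}} {{s},{t},{p,t},{r,s},{r,t},{s,t},{s,u},{t,u},{r,s,t},{r,s,u},{s,t,u}}
  W4: {{r},{p,r},{r,s},{r,t},{r,u},{p,r,u},{r,s,t},{r,s,u}}
  W12: {{p,u},{p,r,u}} {{s,u},{r,s,u},{s,t,u}}
  W13: {{s},{r,s},{s,t},{s,u},{r,s,t},{r,s,u},{s,t,u}} {{p,t}}
  W14: {{p,r},{p,r,u}} {{r,s},{r,s,t},{r,s,u}}
  W23: {{s,u},{t,u},{r,s,u},{s,t,u}}
  W24: {{r,u},{p,r,u},{r,s,u}}
  W34: {{r,s},{r,t},{r,s,t},{r,s,u}}
  W123: {{s,u},{r,s,u},{s,t,u}}
  W124: {{p,r,u}} {{r,s,u}}
  W134: {{r,s},{r,s,t},{r,s,u}}
  W234: {{r,s,u}}
  W1234: {{r,s,u}}
C dims 6,9,5,1; δ0: rk 4, SNF 1^4; δ1: rk 4, SNF 1^4; δ2: rk 1, SNF 1^1
Ȟ^0: (6−4)−0=2 ⇒ Z^2
Ȟ^1: (9−4)−4=1 ⇒ Z
Ȟ^2: (5−1)−4=0 ⇒ 0
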